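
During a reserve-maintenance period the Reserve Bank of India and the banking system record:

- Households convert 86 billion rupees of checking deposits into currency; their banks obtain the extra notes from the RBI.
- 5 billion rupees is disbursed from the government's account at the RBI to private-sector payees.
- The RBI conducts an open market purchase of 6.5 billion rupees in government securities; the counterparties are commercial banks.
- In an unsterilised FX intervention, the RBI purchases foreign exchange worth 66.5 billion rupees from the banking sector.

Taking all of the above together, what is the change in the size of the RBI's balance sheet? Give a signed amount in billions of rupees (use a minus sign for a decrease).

+73 billion

Currency withdrawal 86 billion rupees: only the composition of liabilities changes → 0.
Government spending 5 billion rupees: only the composition of liabilities changes → 0.
OMO purchase (from banks) 6.5 billion rupees: an RBI asset is acquired → +6.5B.
FX purchase 66.5 billion rupees: an RBI asset is acquired → +66.5B.
Net: 0 + 0 + 6.5 + 66.5 = +73 billion.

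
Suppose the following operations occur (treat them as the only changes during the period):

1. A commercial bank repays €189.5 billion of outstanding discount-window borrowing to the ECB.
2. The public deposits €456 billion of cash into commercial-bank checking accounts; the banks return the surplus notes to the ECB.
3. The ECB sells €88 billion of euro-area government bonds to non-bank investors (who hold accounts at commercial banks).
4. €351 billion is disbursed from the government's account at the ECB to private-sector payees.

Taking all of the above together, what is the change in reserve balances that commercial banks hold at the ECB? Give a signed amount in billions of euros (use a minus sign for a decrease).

+€529.5 billion

Discount-window repayment €189.5 billion: repayment is debited from reserves → −€189.5B.
Currency deposit €456 billion: returned notes are swapped for reserve credit → +€456B.
Asset sale (to non-banks) €88 billion: the non-bank buyers' banks settle from reserves → −€88B.
Government spending €351 billion: government payments flow into bank reserve accounts → +€351B.
Net: −189.5 + 456 − 88 + 351 = +€529.5 billion.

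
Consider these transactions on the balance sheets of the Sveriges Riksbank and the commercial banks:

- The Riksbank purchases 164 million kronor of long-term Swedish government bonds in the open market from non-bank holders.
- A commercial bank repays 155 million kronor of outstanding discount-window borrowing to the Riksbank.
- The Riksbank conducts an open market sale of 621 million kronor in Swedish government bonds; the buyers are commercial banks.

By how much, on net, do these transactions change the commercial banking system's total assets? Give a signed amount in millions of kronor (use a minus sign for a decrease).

+9 million

Asset purchase (from non-banks) 164 million kronor: bank balance sheets expand → +164M.
Discount-window repayment 155 million kronor: bank balance sheets shrink → −155M.
OMO sale (to banks) 621 million kronor: just an asset swap on bank balance sheets → 0.
Net: 164 − 155 + 0 = +9 million.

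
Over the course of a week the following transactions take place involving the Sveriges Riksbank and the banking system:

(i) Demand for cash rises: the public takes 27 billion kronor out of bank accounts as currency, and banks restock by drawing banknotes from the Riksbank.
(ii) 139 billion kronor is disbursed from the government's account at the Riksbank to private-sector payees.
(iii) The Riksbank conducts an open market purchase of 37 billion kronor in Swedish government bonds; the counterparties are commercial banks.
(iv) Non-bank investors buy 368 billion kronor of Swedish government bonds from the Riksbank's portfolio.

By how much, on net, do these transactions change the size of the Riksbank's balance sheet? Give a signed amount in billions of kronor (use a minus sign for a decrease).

Riksbank balance sheet:
  Assets:      Securities −331B
  Liabilities: Bank reserves −219B, Currency in circulation +27B, Government deposits −139B
Change in total Riksbank assets = -331 billion.

-331 billion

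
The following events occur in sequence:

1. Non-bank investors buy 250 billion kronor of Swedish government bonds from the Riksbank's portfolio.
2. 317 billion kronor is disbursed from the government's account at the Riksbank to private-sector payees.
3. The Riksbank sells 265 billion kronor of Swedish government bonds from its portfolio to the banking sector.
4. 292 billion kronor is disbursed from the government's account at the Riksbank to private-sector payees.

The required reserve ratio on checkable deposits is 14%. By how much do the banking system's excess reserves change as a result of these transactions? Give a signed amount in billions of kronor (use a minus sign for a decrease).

+43.74 billion

Asset sale (to non-banks) 250 billion kronor: reserves −250B, deposits −250B.
Government spending 317 billion kronor: reserves +317B, deposits +317B.
OMO sale (to banks) 265 billion kronor: reserves −265B, deposits 0.
Government spending 292 billion kronor: reserves +292B, deposits +292B.
Totals: Δreserves = +94B, Δdeposits = +359B.
Δrequired reserves = 14% × +359B = +50.26B.
Δexcess reserves = Δreserves − Δrequired = +94B − (+50.26B) = +43.74 billion.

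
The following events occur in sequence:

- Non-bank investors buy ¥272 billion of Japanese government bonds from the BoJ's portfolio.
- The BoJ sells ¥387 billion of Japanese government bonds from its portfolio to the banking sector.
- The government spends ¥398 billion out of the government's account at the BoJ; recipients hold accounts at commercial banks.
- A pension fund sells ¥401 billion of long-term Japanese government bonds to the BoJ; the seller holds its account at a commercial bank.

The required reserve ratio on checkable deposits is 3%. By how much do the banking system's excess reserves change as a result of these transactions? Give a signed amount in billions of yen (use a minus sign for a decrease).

+¥124.19 billion

Asset sale (to non-banks) ¥272 billion: reserves −¥272B, deposits −¥272B.
OMO sale (to banks) ¥387 billion: reserves −¥387B, deposits 0.
Government spending ¥398 billion: reserves +¥398B, deposits +¥398B.
Asset purchase (from non-banks) ¥401 billion: reserves +¥401B, deposits +¥401B.
Totals: Δreserves = +¥140B, Δdeposits = +¥527B.
Δrequired reserves = 3% × +¥527B = +¥15.81B.
Δexcess reserves = Δreserves − Δrequired = +¥140B − (+¥15.81B) = +¥124.19 billion.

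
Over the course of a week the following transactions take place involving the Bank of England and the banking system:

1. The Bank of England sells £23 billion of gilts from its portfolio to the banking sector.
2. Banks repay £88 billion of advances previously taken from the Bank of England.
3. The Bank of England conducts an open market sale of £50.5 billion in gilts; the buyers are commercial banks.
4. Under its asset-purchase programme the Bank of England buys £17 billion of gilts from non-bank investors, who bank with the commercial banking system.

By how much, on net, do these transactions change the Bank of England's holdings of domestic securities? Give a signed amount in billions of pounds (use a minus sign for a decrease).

OMO sale (to banks) £23 billion: securities removed from the Bank of England's portfolio → −£23B.
Discount-window repayment £88 billion: the Bank of England's securities portfolio is untouched → 0.
OMO sale (to banks) £50.5 billion: securities removed from the Bank of England's portfolio → −£50.5B.
Asset purchase (from non-banks) £17 billion: securities added to the Bank of England's portfolio → +£17B.
Net: −23 + 0 − 50.5 + 17 = -£56.5 billion.

-£56.5 billion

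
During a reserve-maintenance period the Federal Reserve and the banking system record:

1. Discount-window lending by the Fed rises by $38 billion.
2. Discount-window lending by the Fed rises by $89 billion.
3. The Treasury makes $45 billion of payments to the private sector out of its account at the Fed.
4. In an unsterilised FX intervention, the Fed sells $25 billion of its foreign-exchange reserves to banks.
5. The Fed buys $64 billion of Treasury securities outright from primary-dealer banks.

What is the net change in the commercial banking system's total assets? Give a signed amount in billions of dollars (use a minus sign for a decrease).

+$172 billion

Discount-window loan $38 billion: bank balance sheets expand → +$38B.
Discount-window loan $89 billion: bank balance sheets expand → +$89B.
Government spending $45 billion: bank balance sheets expand → +$45B.
FX sale $25 billion: just an asset swap on bank balance sheets → 0.
OMO purchase (from banks) $64 billion: just an asset swap on bank balance sheets → 0.
Net: 38 + 89 + 45 + 0 + 0 = +$172 billion.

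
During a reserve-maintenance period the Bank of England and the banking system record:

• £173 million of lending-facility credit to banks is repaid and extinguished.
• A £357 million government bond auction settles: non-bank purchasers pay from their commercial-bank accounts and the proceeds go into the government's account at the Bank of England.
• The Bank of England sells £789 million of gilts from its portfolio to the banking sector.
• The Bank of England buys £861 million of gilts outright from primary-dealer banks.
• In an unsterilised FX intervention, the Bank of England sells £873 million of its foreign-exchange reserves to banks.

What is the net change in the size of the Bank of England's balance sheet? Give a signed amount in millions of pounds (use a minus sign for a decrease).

Discount-window repayment £173 million: a Bank of England asset is shed → −£173M.
Government account inflow £357 million: only the composition of liabilities changes → 0.
OMO sale (to banks) £789 million: a Bank of England asset is shed → −£789M.
OMO purchase (from banks) £861 million: a Bank of England asset is acquired → +£861M.
FX sale £873 million: a Bank of England asset is shed → −£873M.
Net: −173 + 0 − 789 + 861 − 873 = -£974 million.

-£974 million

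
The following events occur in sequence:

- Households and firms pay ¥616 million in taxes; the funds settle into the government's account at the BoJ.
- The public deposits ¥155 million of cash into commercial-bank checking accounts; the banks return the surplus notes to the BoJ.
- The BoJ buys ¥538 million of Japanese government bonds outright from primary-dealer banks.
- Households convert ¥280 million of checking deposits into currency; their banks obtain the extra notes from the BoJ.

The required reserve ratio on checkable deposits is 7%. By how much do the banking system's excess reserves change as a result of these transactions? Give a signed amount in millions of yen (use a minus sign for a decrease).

-¥151.13 million

Government account inflow ¥616 million: reserves −¥616M, deposits −¥616M.
Currency deposit ¥155 million: reserves +¥155M, deposits +¥155M.
OMO purchase (from banks) ¥538 million: reserves +¥538M, deposits 0.
Currency withdrawal ¥280 million: reserves −¥280M, deposits −¥280M.
Totals: Δreserves = −¥203M, Δdeposits = −¥741M.
Δrequired reserves = 7% × −¥741M = −¥51.87M.
Δexcess reserves = Δreserves − Δrequired = −¥203M − (−¥51.87M) = -¥151.13 million.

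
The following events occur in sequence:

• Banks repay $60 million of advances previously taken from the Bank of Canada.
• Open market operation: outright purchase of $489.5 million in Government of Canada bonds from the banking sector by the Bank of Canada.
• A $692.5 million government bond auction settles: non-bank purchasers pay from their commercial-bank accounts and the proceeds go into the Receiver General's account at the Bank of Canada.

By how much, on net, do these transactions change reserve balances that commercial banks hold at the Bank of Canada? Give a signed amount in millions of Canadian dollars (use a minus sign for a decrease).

-$263 million

Bank of Canada balance sheet:
  Assets:      Securities +$489.5M, Loans to banks −$60M
  Liabilities: Bank reserves −$263M, Government deposits +$692.5M
So the change in reserve balances that commercial banks hold at the Bank of Canada is -$263 million.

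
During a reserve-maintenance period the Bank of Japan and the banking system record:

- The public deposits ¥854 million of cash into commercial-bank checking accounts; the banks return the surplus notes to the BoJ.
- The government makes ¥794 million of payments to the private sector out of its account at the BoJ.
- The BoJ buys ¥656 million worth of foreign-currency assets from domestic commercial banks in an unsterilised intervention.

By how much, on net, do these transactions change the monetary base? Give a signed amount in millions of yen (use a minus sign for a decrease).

Currency deposit ¥854 million: just a shift between currency and reserves — both are base money → 0.
Government spending ¥794 million: a non-base liability converts back to reserves → +¥794M.
FX purchase ¥656 million: BoJ balance sheet expands → +¥656M.
Net: 0 + 794 + 656 = +¥1450 million.

+¥1450 million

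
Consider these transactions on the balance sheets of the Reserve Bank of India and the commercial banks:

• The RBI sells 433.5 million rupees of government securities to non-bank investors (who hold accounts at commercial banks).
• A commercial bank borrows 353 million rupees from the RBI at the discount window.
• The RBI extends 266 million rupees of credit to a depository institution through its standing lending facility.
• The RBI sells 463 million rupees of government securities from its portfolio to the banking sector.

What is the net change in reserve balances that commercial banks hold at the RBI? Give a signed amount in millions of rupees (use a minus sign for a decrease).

-277.5 million

RBI balance sheet:
  Assets:      Securities −896.5M, Loans to banks +619M
  Liabilities: Bank reserves −277.5M
So the change in reserve balances that commercial banks hold at the RBI is -277.5 million.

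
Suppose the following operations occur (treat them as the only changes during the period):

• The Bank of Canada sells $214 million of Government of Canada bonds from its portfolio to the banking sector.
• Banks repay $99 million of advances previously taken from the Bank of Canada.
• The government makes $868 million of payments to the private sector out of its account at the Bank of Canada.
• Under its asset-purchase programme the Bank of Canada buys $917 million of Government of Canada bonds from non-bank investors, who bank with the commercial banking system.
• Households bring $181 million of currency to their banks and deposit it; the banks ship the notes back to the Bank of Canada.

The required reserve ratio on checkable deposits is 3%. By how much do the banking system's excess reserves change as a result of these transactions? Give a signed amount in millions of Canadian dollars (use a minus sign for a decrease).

+$1594.02 million

OMO sale (to banks) $214 million: reserves −$214M, deposits 0.
Discount-window repayment $99 million: reserves −$99M, deposits 0.
Government spending $868 million: reserves +$868M, deposits +$868M.
Asset purchase (from non-banks) $917 million: reserves +$917M, deposits +$917M.
Currency deposit $181 million: reserves +$181M, deposits +$181M.
Totals: Δreserves = +$1653M, Δdeposits = +$1966M.
Δrequired reserves = 3% × +$1966M = +$58.98M.
Δexcess reserves = Δreserves − Δrequired = +$1653M − (+$58.98M) = +$1594.02 million.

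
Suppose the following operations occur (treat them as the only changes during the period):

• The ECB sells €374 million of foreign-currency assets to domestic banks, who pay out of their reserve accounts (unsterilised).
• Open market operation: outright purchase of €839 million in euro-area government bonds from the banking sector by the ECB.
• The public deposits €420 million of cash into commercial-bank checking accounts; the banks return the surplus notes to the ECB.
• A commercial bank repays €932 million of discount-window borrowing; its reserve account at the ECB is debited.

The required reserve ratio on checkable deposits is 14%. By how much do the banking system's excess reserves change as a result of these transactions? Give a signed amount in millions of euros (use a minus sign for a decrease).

-€105.8 million

FX sale €374 million: reserves −€374M, deposits 0.
OMO purchase (from banks) €839 million: reserves +€839M, deposits 0.
Currency deposit €420 million: reserves +€420M, deposits +€420M.
Discount-window repayment €932 million: reserves −€932M, deposits 0.
Totals: Δreserves = −€47M, Δdeposits = +€420M.
Δrequired reserves = 14% × +€420M = +€58.8M.
Δexcess reserves = Δreserves − Δrequired = −€47M − (+€58.8M) = -€105.8 million.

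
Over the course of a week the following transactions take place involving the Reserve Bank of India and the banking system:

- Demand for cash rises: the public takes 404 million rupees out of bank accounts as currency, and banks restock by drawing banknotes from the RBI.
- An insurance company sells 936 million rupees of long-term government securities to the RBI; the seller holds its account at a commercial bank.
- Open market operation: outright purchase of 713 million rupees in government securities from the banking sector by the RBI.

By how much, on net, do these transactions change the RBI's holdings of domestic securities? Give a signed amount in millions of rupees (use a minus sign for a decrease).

RBI balance sheet:
  Assets:      Securities +1649M
  Liabilities: Bank reserves +1245M, Currency in circulation +404M
Commercial banking system:
  Assets:      Reserves at CB +1245M, Securities −713M
  Liabilities: Checkable deposits +532M
So the change in the RBI's holdings of domestic securities is +1649 million.

+1649 million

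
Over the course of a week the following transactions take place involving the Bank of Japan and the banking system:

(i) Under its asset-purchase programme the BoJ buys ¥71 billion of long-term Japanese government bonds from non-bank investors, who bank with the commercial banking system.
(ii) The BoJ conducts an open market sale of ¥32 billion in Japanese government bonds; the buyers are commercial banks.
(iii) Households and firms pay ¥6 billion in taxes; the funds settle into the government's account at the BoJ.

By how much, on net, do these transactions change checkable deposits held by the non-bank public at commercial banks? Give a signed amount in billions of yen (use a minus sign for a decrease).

Asset purchase (from non-banks) ¥71 billion: non-bank counterparties' bank balances rise → +¥71B.
OMO sale (to banks) ¥32 billion: the counterparty is a bank, so public deposits are unchanged → 0.
Government account inflow ¥6 billion: non-bank counterparties' bank balances fall → −¥6B.
Net: 71 + 0 − 6 = +¥65 billion.

+¥65 billion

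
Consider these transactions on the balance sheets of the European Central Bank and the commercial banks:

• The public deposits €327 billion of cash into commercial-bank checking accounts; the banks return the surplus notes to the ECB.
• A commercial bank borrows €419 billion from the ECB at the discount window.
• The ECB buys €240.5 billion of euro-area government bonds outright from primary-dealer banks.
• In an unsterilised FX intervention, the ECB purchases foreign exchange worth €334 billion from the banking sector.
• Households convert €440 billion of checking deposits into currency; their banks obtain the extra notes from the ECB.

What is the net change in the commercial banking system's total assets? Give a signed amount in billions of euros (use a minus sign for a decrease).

ECB balance sheet:
  Assets:      Securities +€240.5B, Loans to banks +€419B, Foreign assets +€334B
  Liabilities: Bank reserves +€880.5B, Currency in circulation +€113B
Commercial banking system:
  Assets:      Reserves at CB +€880.5B, Securities −€240.5B, Foreign assets −€334B
  Liabilities: Checkable deposits −€113B, Borrowings from CB +€419B
Change in total bank assets = +€306 billion.

+€306 billion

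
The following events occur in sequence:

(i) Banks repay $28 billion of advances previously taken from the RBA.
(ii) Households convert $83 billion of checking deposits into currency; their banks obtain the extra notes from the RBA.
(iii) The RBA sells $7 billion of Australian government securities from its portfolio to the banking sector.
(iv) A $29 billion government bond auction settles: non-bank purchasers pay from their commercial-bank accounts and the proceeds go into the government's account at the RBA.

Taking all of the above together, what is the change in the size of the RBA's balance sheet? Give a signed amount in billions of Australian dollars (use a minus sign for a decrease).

RBA balance sheet:
  Assets:      Securities −$7B, Loans to banks −$28B
  Liabilities: Bank reserves −$147B, Currency in circulation +$83B, Government deposits +$29B
Commercial banking system:
  Assets:      Reserves at CB −$147B, Securities +$7B
  Liabilities: Checkable deposits −$112B, Borrowings from CB −$28B
Change in total RBA assets = -$35 billion.

-$35 billion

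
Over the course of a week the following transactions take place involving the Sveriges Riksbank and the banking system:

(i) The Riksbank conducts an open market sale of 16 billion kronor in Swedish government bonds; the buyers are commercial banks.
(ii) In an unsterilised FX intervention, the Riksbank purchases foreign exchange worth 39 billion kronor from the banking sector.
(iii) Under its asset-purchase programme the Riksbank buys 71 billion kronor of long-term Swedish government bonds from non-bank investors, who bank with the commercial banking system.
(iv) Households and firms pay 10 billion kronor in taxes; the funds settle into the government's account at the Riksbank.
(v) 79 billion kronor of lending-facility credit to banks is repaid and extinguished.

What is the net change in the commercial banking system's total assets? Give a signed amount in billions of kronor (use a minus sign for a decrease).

Riksbank balance sheet:
  Assets:      Securities +55B, Loans to banks −79B, Foreign assets +39B
  Liabilities: Bank reserves +5B, Government deposits +10B
Commercial banking system:
  Assets:      Reserves at CB +5B, Securities +16B, Foreign assets −39B
  Liabilities: Checkable deposits +61B, Borrowings from CB −79B
Change in total bank assets = -18 billion.

-18 billion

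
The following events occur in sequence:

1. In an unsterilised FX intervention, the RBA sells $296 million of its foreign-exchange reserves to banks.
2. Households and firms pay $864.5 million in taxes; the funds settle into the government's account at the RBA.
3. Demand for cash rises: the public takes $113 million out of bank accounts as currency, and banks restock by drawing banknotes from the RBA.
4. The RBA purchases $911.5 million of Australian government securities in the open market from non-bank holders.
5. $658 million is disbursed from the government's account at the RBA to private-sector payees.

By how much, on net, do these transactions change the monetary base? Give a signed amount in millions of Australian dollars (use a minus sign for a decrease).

+$409 million

RBA balance sheet:
  Assets:      Securities +$911.5M, Foreign assets −$296M
  Liabilities: Bank reserves +$296M, Currency in circulation +$113M, Government deposits +$206.5M
Commercial banking system:
  Assets:      Reserves at CB +$296M, Foreign assets +$296M
  Liabilities: Checkable deposits +$592M
Monetary base = currency + reserves: +$113M + (+$296M) = +$409 million.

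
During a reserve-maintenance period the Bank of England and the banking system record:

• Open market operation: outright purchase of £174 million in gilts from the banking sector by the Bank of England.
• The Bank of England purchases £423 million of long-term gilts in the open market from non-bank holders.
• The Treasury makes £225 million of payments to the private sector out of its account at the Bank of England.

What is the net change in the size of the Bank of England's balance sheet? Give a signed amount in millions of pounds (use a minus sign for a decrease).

+£597 million

OMO purchase (from banks) £174 million: a Bank of England asset is acquired → +£174M.
Asset purchase (from non-banks) £423 million: a Bank of England asset is acquired → +£423M.
Government spending £225 million: only the composition of liabilities changes → 0.
Net: 174 + 423 + 0 = +£597 million.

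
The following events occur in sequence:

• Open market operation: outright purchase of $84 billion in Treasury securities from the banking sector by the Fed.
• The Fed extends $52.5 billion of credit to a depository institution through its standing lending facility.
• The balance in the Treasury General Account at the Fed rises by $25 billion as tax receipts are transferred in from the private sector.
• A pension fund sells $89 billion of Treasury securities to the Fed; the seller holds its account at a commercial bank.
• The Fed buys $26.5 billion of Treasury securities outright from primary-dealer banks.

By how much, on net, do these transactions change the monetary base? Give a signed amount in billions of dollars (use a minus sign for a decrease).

Fed balance sheet:
  Assets:      Securities +$199.5B, Loans to banks +$52.5B
  Liabilities: Bank reserves +$227B, Government deposits +$25B
Commercial banking system:
  Assets:      Reserves at CB +$227B, Securities −$110.5B
  Liabilities: Checkable deposits +$64B, Borrowings from CB +$52.5B
Monetary base = currency + reserves: 0 + (+$227B) = +$227 billion.

+$227 billion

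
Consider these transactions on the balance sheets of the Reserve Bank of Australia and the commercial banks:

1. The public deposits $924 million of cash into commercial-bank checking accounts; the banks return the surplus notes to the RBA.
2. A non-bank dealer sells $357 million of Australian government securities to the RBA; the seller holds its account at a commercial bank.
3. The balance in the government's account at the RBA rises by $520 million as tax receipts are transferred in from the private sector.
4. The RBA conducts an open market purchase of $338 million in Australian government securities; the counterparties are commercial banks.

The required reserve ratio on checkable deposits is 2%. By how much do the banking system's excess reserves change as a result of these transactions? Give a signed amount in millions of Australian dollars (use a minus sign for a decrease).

Currency deposit $924 million: reserves +$924M, deposits +$924M.
Asset purchase (from non-banks) $357 million: reserves +$357M, deposits +$357M.
Government account inflow $520 million: reserves −$520M, deposits −$520M.
OMO purchase (from banks) $338 million: reserves +$338M, deposits 0.
Totals: Δreserves = +$1099M, Δdeposits = +$761M.
Δrequired reserves = 2% × +$761M = +$15.22M.
Δexcess reserves = Δreserves − Δrequired = +$1099M − (+$15.22M) = +$1083.78 million.

+$1083.78 million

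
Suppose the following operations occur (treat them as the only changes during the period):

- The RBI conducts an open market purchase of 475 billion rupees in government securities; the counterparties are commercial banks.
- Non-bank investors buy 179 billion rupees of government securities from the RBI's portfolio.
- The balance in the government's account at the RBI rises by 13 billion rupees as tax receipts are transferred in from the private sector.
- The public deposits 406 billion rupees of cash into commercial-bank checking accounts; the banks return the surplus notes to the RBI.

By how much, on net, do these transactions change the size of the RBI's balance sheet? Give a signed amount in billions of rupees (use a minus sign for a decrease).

+296 billion

OMO purchase (from banks) 475 billion rupees: an RBI asset is acquired → +475B.
Asset sale (to non-banks) 179 billion rupees: an RBI asset is shed → −179B.
Government account inflow 13 billion rupees: only the composition of liabilities changes → 0.
Currency deposit 406 billion rupees: only the composition of liabilities changes → 0.
Net: 475 − 179 + 0 + 0 = +296 billion.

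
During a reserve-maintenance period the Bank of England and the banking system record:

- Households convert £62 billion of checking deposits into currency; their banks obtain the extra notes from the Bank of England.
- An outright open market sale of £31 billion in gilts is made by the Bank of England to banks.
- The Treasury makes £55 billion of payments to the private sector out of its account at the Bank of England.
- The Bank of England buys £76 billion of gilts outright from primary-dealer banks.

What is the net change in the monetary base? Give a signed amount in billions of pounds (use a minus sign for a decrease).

+£100 billion

Bank of England balance sheet:
  Assets:      Securities +£45B
  Liabilities: Bank reserves +£38B, Currency in circulation +£62B, Government deposits −£55B
Monetary base = currency + reserves: +£62B + (+£38B) = +£100 billion.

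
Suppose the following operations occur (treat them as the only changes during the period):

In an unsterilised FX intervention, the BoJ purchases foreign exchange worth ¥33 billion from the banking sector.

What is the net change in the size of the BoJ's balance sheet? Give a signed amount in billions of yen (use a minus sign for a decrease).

+¥33 billion

BoJ balance sheet:
  Assets:      Foreign assets +¥33B
  Liabilities: Bank reserves +¥33B
Commercial banking system:
  Assets:      Reserves at CB +¥33B, Foreign assets −¥33B
  Liabilities: no change
Change in total BoJ assets = +¥33 billion.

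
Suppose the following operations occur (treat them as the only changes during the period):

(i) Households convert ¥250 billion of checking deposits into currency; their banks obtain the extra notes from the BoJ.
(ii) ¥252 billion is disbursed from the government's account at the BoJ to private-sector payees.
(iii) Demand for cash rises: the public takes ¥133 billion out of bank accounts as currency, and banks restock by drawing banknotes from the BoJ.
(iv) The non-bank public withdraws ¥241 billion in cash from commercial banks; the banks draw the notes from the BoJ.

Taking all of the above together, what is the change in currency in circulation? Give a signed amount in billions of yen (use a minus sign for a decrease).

+¥624 billion

BoJ balance sheet:
  Assets:      no change
  Liabilities: Bank reserves −¥372B, Currency in circulation +¥624B, Government deposits −¥252B
So the change in currency in circulation is +¥624 billion.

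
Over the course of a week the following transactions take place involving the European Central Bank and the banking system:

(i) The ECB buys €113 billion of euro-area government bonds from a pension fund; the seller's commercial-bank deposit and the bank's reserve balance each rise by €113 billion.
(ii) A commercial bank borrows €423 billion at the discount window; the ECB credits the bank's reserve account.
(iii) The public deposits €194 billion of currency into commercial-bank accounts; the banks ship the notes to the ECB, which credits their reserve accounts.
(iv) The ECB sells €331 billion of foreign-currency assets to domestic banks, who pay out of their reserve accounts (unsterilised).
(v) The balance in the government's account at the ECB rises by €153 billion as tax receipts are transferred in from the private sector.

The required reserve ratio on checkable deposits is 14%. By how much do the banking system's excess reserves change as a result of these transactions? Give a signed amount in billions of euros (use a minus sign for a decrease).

+€224.44 billion

Asset purchase (from non-banks) €113 billion: reserves +€113B, deposits +€113B.
Discount-window loan €423 billion: reserves +€423B, deposits 0.
Currency deposit €194 billion: reserves +€194B, deposits +€194B.
FX sale €331 billion: reserves −€331B, deposits 0.
Government account inflow €153 billion: reserves −€153B, deposits −€153B.
Totals: Δreserves = +€246B, Δdeposits = +€154B.
Δrequired reserves = 14% × +€154B = +€21.56B.
Δexcess reserves = Δreserves − Δrequired = +€246B − (+€21.56B) = +€224.44 billion.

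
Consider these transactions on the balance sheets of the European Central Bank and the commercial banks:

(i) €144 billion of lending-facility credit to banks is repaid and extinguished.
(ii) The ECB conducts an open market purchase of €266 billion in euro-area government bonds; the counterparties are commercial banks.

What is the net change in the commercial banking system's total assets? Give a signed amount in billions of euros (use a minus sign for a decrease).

Discount-window repayment €144 billion: bank balance sheets shrink → −€144B.
OMO purchase (from banks) €266 billion: just an asset swap on bank balance sheets → 0.
Net: −144 + 0 = -€144 billion.

-€144 billion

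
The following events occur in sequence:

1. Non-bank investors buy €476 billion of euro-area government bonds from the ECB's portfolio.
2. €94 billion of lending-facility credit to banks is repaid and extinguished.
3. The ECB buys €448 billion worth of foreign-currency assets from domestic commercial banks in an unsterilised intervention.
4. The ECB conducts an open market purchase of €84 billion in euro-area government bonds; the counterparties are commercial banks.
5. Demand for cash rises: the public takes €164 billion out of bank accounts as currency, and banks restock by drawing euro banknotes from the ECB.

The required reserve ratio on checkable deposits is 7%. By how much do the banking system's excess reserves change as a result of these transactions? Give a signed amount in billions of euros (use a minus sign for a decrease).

Asset sale (to non-banks) €476 billion: reserves −€476B, deposits −€476B.
Discount-window repayment €94 billion: reserves −€94B, deposits 0.
FX purchase €448 billion: reserves +€448B, deposits 0.
OMO purchase (from banks) €84 billion: reserves +€84B, deposits 0.
Currency withdrawal €164 billion: reserves −€164B, deposits −€164B.
Totals: Δreserves = −€202B, Δdeposits = −€640B.
Δrequired reserves = 7% × −€640B = −€44.8B.
Δexcess reserves = Δreserves − Δrequired = −€202B − (−€44.8B) = -€157.2 billion.

-€157.2 billion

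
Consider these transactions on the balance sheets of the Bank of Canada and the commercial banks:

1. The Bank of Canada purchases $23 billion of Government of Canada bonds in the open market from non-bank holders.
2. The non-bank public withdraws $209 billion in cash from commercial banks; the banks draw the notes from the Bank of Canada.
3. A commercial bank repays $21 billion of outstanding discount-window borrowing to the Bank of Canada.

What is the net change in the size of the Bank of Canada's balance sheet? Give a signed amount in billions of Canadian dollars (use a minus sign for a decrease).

+$2 billion

Bank of Canada balance sheet:
  Assets:      Securities +$23B, Loans to banks −$21B
  Liabilities: Bank reserves −$207B, Currency in circulation +$209B
Commercial banking system:
  Assets:      Reserves at CB −$207B
  Liabilities: Checkable deposits −$186B, Borrowings from CB −$21B
Change in total Bank of Canada assets = +$2 billion.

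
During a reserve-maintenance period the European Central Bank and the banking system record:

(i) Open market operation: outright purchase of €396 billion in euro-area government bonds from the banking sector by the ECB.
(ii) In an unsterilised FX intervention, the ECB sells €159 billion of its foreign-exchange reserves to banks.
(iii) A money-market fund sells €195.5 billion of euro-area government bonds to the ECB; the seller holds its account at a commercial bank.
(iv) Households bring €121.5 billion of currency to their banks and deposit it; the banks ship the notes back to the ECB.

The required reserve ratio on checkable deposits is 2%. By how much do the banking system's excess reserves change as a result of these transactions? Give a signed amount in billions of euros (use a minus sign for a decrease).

+€547.66 billion

OMO purchase (from banks) €396 billion: reserves +€396B, deposits 0.
FX sale €159 billion: reserves −€159B, deposits 0.
Asset purchase (from non-banks) €195.5 billion: reserves +€195.5B, deposits +€195.5B.
Currency deposit €121.5 billion: reserves +€121.5B, deposits +€121.5B.
Totals: Δreserves = +€554B, Δdeposits = +€317B.
Δrequired reserves = 2% × +€317B = +€6.34B.
Δexcess reserves = Δreserves − Δrequired = +€554B − (+€6.34B) = +€547.66 billion.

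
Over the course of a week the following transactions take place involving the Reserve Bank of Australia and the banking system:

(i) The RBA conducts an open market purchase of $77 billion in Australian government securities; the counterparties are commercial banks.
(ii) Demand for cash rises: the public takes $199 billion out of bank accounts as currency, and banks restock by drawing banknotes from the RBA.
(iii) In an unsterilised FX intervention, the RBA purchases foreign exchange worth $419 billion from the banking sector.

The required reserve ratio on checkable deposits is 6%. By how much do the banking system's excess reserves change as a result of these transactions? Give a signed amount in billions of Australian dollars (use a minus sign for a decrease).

OMO purchase (from banks) $77 billion: reserves +$77B, deposits 0.
Currency withdrawal $199 billion: reserves −$199B, deposits −$199B.
FX purchase $419 billion: reserves +$419B, deposits 0.
Totals: Δreserves = +$297B, Δdeposits = −$199B.
Δrequired reserves = 6% × −$199B = −$11.94B.
Δexcess reserves = Δreserves − Δrequired = +$297B − (−$11.94B) = +$308.94 billion.

+$308.94 billion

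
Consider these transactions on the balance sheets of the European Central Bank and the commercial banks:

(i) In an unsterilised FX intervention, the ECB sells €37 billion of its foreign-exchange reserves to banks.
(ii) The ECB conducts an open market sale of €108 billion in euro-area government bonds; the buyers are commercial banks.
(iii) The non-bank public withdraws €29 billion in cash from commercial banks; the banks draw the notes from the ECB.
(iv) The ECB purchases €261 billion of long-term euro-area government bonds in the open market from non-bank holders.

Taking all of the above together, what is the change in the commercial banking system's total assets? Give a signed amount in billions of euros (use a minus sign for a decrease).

ECB balance sheet:
  Assets:      Securities +€153B, Foreign assets −€37B
  Liabilities: Bank reserves +€87B, Currency in circulation +€29B
Commercial banking system:
  Assets:      Reserves at CB +€87B, Securities +€108B, Foreign assets +€37B
  Liabilities: Checkable deposits +€232B
Change in total bank assets = +€232 billion.

+€232 billion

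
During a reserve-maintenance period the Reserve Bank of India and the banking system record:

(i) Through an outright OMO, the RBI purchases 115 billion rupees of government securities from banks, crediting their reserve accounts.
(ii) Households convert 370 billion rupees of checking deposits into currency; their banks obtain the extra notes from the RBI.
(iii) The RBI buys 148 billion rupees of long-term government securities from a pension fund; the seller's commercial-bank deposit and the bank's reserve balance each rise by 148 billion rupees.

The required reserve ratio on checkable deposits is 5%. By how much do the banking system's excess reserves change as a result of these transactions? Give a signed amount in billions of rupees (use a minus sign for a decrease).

-95.9 billion

OMO purchase (from banks) 115 billion rupees: reserves +115B, deposits 0.
Currency withdrawal 370 billion rupees: reserves −370B, deposits −370B.
Asset purchase (from non-banks) 148 billion rupees: reserves +148B, deposits +148B.
Totals: Δreserves = −107B, Δdeposits = −222B.
Δrequired reserves = 5% × −222B = −11.1B.
Δexcess reserves = Δreserves − Δrequired = −107B − (−11.1B) = -95.9 billion.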